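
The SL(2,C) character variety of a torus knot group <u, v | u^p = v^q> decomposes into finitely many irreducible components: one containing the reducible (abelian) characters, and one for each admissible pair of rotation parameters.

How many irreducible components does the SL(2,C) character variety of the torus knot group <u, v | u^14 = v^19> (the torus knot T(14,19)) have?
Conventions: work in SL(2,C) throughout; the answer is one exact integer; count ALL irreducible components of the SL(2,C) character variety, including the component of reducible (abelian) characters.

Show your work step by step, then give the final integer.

In the torus knot group T(14,19), u^14 = v^19 is central, so an irreducible representation sends it to +I or -I (Schur).
This locks tr(u) to 2*cos(pi*alpha/14), alpha in 1..13, and tr(v) to 2*cos(pi*beta/19), beta in 1..18, on each component of irreducible characters.
Consistency of u^14 = (-1)^alpha I with v^19 = (-1)^beta I forces alpha = beta (mod 2).
Counting: 7 odd alphas x 9 odd betas + 6 even alphas x 9 even betas = 63 + 54 = 117.
That is 117 components of irreducible characters, and with the reducible (abelian) component the total is 118.

118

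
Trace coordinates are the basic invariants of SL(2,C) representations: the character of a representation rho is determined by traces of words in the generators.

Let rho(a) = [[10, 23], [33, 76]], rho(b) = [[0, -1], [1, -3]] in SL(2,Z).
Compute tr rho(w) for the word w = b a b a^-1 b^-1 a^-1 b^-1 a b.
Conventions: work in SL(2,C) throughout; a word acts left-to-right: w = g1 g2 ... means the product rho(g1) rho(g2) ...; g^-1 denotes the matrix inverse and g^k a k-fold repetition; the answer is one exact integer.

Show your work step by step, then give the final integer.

-394734427

rho(b) = [[0, -1], [1, -3]]
... * rho(a) = [[10, 23], [33, 76]]  ->  [[-33, -76], [-89, -205]]
... * rho(b) = [[0, -1], [1, -3]]  ->  [[-76, 261], [-205, 704]]
... * rho(a^-1) = [[76, -23], [-33, 10]]  ->  [[-14389, 4358], [-38812, 11755]]
... * rho(b^-1) = [[-3, 1], [-1, 0]]  ->  [[38809, -14389], [104681, -38812]]
... * rho(a^-1) = [[76, -23], [-33, 10]]  ->  [[3424321, -1036497], [9236552, -2795783]]
... * rho(b^-1) = [[-3, 1], [-1, 0]]  ->  [[-9236466, 3424321], [-24913873, 9236552]]
... * rho(a) = [[10, 23], [33, 76]]  ->  [[20637933, 47809678], [55667486, 128958873]]
... * rho(b) = [[0, -1], [1, -3]]  ->  [[47809678, -164066967], [128958873, -442544105]]
tr = 47809678 + -442544105 = -394734427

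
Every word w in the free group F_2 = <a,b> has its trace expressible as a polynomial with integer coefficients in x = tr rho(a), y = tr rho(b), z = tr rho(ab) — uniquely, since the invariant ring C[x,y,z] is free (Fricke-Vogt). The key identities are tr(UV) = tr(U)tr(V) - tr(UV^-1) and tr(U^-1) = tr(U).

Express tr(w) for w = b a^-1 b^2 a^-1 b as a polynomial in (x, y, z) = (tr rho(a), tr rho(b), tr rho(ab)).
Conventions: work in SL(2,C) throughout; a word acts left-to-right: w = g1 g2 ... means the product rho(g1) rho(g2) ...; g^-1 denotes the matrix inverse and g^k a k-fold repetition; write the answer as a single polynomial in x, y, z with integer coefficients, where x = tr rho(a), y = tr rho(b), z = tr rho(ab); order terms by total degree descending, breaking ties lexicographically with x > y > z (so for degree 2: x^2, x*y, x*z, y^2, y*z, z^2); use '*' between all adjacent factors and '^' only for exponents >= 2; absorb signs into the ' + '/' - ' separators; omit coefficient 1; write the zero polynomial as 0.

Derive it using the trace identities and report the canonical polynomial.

trace(b^2) = trace(b) * trace(b) - trace(1) = y^2 - 2
trace(b^3) = trace(b) * trace(b^2) - trace(b) = y^3 - 3*y
apply: trace(b^4) = trace(b) * trace(b^3) - trace(b^2) = y^4 - 4*y^2 + 2
trace(a b^2) = trace(b) * trace(a b) - trace(a) = y*z - x
use: trace(b^2 a b) = trace(b) * trace(a b^2) - trace(a b) = y^2*z - x*y - z
use: trace(b^4 a) = trace(b) * trace(b^2 a b) - trace(b^2 a) = y^3*z - x*y^2 - 2*y*z + x
apply: trace(b^2 a^-1 b^2) = trace(b^4) * trace(a) - trace(b^4 a) = x*y^4 - y^3*z - 3*x*y^2 + 2*y*z + x
use: trace(a b a b) = trace(b a) * trace(b a) - trace(1)   [split at repeated b] = z^2 - 2
apply: trace(a b a) = trace(a) * trace(b a) - trace(b) = x*z - y
apply: trace(a b^2 a b) = trace(b) * trace(a b a b) - trace(a b a) = y*z^2 - x*z - y
apply: trace(a b^2 a) = trace(a) * trace(b^2 a) - trace(b^2) = x*y*z - x^2 - y^2 + 2
use: trace(b^2 a b^2 a) = trace(b) * trace(a b^2 a b) - trace(a b^2 a) = y^2*z^2 - 2*x*y*z + x^2 - 2
use: trace(b^2 a^-1 b^2 a) = trace(b^2 a b^2) * trace(a) - trace(b^2 a b^2 a) = x*y^3*z - x^2*y^2 - y^2*z^2 + 2
use: trace(b a^-1 b^2 a^-1 b) = trace(b^2 a^-1 b^2) * trace(a) - trace(b^2 a^-1 b^2 a) = x^2*y^4 - 2*x*y^3*z - 2*x^2*y^2 + y^2*z^2 + 2*x*y*z + x^2 - 2

x^2*y^4 - 2*x*y^3*z - 2*x^2*y^2 + y^2*z^2 + 2*x*y*z + x^2 - 2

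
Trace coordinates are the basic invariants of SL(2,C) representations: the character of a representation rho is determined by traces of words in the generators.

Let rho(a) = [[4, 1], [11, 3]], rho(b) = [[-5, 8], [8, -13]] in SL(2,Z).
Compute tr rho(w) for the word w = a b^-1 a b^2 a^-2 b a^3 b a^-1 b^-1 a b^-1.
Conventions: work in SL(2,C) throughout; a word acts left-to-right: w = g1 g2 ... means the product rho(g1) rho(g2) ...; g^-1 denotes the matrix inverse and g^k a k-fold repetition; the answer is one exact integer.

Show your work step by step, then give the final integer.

6584979019848302

rho(a) = [[4, 1], [11, 3]]
... * rho(b^-1) = [[-13, -8], [-8, -5]]  ->  [[-60, -37], [-167, -103]]
... * rho(a) = [[4, 1], [11, 3]]  ->  [[-647, -171], [-1801, -476]]
... * rho(b) = [[-5, 8], [8, -13]]  ->  [[1867, -2953], [5197, -8220]]
... * rho(b) = [[-5, 8], [8, -13]]  ->  [[-32959, 53325], [-91745, 148436]]
... * rho(a^-1) = [[3, -1], [-11, 4]]  ->  [[-685452, 246259], [-1908031, 685489]]
... * rho(a^-1) = [[3, -1], [-11, 4]]  ->  [[-4765205, 1670488], [-13264472, 4649987]]
... * rho(b) = [[-5, 8], [8, -13]]  ->  [[37189929, -59837984], [103522256, -166565607]]
... * rho(a) = [[4, 1], [11, 3]]  ->  [[-509458108, -142324023], [-1418132653, -396174565]]
... * rho(a) = [[4, 1], [11, 3]]  ->  [[-3603396685, -936430177], [-10030450827, -2606656348]]
... * rho(a) = [[4, 1], [11, 3]]  ->  [[-24714318687, -6412687216], [-68795023136, -17850419871]]
... * rho(b) = [[-5, 8], [8, -13]]  ->  [[72270095707, -114349615688], [201171756712, -318304726765]]
... * rho(a^-1) = [[3, -1], [-11, 4]]  ->  [[1474656059689, -529668558459], [4104867264551, -1474390663772]]
... * rho(b^-1) = [[-13, -8], [-8, -5]]  ->  [[-14933180308285, -9148905685217], [-41568149128987, -25466984797548]]
... * rho(a) = [[4, 1], [11, 3]]  ->  [[-160370683770527, -42379897363936], [-446409429288976, -117969103521631]]
... * rho(b^-1) = [[-13, -8], [-8, -5]]  ->  [[2423858067928339, 1494864956983896], [6747075408929736, 4161120951919963]]
tr = 2423858067928339 + 4161120951919963 = 6584979019848302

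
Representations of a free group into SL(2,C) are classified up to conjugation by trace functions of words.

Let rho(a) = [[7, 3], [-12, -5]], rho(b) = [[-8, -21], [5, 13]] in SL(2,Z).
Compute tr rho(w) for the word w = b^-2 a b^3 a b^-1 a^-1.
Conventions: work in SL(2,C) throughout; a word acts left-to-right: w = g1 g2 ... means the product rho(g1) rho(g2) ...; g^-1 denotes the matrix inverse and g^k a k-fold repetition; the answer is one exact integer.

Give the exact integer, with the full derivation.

-347321068

rho(b^-1) = [[13, 21], [-5, -8]]
... * rho(b^-1) = [[13, 21], [-5, -8]]  ->  [[64, 105], [-25, -41]]
... * rho(a) = [[7, 3], [-12, -5]]  ->  [[-812, -333], [317, 130]]
... * rho(b) = [[-8, -21], [5, 13]]  ->  [[4831, 12723], [-1886, -4967]]
... * rho(b) = [[-8, -21], [5, 13]]  ->  [[24967, 63948], [-9747, -24965]]
... * rho(b) = [[-8, -21], [5, 13]]  ->  [[120004, 307017], [-46849, -119858]]
... * rho(a) = [[7, 3], [-12, -5]]  ->  [[-2844176, -1175073], [1110353, 458743]]
... * rho(b^-1) = [[13, 21], [-5, -8]]  ->  [[-31098923, -50327112], [12140874, 19647469]]
... * rho(a^-1) = [[-5, -3], [12, 7]]  ->  [[-448430729, -258993015], [175065258, 101109661]]
tr = -448430729 + 101109661 = -347321068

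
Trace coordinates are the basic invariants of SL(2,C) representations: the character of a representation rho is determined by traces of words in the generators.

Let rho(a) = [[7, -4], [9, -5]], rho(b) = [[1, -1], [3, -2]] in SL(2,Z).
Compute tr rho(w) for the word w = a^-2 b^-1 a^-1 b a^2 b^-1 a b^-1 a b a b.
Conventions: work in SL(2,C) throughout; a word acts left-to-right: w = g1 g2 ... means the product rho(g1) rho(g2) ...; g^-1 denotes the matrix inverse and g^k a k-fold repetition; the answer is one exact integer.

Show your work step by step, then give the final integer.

rho(a^-1) = [[-5, 4], [-9, 7]]
... * rho(a^-1) = [[-5, 4], [-9, 7]]  ->  [[-11, 8], [-18, 13]]
... * rho(b^-1) = [[-2, 1], [-3, 1]]  ->  [[-2, -3], [-3, -5]]
... * rho(a^-1) = [[-5, 4], [-9, 7]]  ->  [[37, -29], [60, -47]]
... * rho(b) = [[1, -1], [3, -2]]  ->  [[-50, 21], [-81, 34]]
... * rho(a) = [[7, -4], [9, -5]]  ->  [[-161, 95], [-261, 154]]
... * rho(a) = [[7, -4], [9, -5]]  ->  [[-272, 169], [-441, 274]]
... * rho(b^-1) = [[-2, 1], [-3, 1]]  ->  [[37, -103], [60, -167]]
... * rho(a) = [[7, -4], [9, -5]]  ->  [[-668, 367], [-1083, 595]]
... * rho(b^-1) = [[-2, 1], [-3, 1]]  ->  [[235, -301], [381, -488]]
... * rho(a) = [[7, -4], [9, -5]]  ->  [[-1064, 565], [-1725, 916]]
... * rho(b) = [[1, -1], [3, -2]]  ->  [[631, -66], [1023, -107]]
... * rho(a) = [[7, -4], [9, -5]]  ->  [[3823, -2194], [6198, -3557]]
... * rho(b) = [[1, -1], [3, -2]]  ->  [[-2759, 565], [-4473, 916]]
tr = -2759 + 916 = -1843

-1843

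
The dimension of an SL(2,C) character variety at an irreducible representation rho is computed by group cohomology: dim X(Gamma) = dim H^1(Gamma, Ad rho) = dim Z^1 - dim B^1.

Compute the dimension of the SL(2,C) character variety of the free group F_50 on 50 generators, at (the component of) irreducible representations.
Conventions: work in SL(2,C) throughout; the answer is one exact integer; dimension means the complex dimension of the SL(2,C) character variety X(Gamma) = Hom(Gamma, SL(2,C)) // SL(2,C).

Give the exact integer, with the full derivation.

Gamma = F_50 has 50 generators and no relators.
Z^1(Gamma, Ad rho) = (sl_2)^50: a cocycle is a free choice of one sl_2 vector per generator, so dim Z^1 = 3*50 = 150.
At an irreducible rho the centralizer of the image in sl_2 is 0, so the coboundary map sl_2 -> Z^1 is injective: dim B^1 = 3.
Therefore dim X = 150 - 3 = 147.

147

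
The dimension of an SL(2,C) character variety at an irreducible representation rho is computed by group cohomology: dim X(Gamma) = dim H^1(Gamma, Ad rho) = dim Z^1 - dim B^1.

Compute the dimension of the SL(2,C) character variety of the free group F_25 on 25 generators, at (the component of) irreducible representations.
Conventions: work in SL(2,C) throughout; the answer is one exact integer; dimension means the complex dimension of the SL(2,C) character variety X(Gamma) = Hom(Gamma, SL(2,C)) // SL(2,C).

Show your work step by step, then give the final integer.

Here Gamma is free of rank 25 — no relator constrains a cocycle.
So Z^1 = (sl_2)^25 in full: dim Z^1 = 75.
Irreducibility makes the coboundary map sl_2 -> Z^1 injective (trivial centralizer), so dim B^1 = 3.
dim X = dim H^1 = dim Z^1 - dim B^1 = 75 - 3 = 72.

72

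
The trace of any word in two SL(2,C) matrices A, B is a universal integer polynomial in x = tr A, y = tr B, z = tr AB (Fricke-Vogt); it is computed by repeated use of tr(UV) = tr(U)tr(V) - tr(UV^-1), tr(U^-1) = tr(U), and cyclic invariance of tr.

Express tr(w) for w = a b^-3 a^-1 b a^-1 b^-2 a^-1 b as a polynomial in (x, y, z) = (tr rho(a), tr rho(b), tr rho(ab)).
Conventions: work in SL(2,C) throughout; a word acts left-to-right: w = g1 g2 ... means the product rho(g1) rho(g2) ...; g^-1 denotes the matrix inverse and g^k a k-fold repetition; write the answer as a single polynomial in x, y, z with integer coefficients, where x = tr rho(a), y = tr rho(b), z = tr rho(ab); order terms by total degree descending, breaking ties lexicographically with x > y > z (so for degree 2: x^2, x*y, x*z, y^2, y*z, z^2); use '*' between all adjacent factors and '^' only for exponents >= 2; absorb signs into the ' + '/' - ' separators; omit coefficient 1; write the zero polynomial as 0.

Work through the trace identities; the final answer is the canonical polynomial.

next, tr(a^-1) = tr(a) = x
next, tr(b^2) = tr(b) * tr(b) - tr(1) = y^2 - 2
tr(b a b) = tr(b) * tr(a b) - tr(a) = y*z - x
and tr(b a b^2) = tr(b) * tr(b a b) - tr(b a) = y^2*z - x*y - z
and tr(a b a b) = tr(a b) * tr(a b) - tr(1) = z^2 - 2
tr(a b a) = tr(a) * tr(b a) - tr(b) = x*z - y
tr(b a b^2 a) = tr(b) * tr(a b a b) - tr(a b a) = y*z^2 - x*z - y
and tr(a b^2 a^-1 b) = tr(b a b^2) * tr(a) - tr(b a b^2 a) = x*y^2*z - x^2*y - y*z^2 + y
tr(b a^-1 b^-1 a b) = tr(a b^2 a^-1) * tr(b) - tr(a b^2 a^-1 b) = -x*y^2*z + x^2*y + y^3 + y*z^2 - 3*y
tr(b a^2 b a b) = tr(a) * tr(b a b^2 a) - tr(b a b^2) = x*y*z^2 - x^2*z - y^2*z + z
tr(b a b a b a) = tr(b a b a) * tr(b a) - tr(a b) = z^3 - 3*z
and tr(b a^2 b a b a) = tr(a) * tr(b a b a b a) - tr(b a b a b) = x*z^3 - y*z^2 - 2*x*z + y
tr(a b a b a^-1 b a) = tr(b a^2 b a b) * tr(a) - tr(b a^2 b a b a) = x^2*y*z^2 - x^3*z - x*y^2*z - x*z^3 + y*z^2 + 3*x*z - y
tr(a b a b a) = tr(a) * tr(b a b a) - tr(b a b) = x*z^2 - y*z - x
tr(b a b a b a b) = tr(b) * tr(a b a b a b) - tr(a b a b a) = y*z^3 - x*z^2 - 2*y*z + x
and tr(b a b a b a b a) = tr(b a b a) * tr(b a b a) - tr(1) = z^4 - 4*z^2 + 2
and tr(a b a b a^-1 b a b) = tr(b a b a b a b) * tr(a) - tr(b a b a b a b a) = x*y*z^3 - x^2*z^2 - z^4 - 2*x*y*z + x^2 + 4*z^2 - 2
next, tr(b^-1 a b a b a^-1 b a) = tr(a b a b a^-1 b a) * tr(b) - tr(a b a b a^-1 b a b) = x^2*y^2*z^2 - x^3*y*z - x*y^3*z - 2*x*y*z^3 + x^2*z^2 + y^2*z^2 + z^4 + 5*x*y*z - x^2 - y^2 - 4*z^2 + 2
tr(a^-1 b a^-1 b^-1 a b a b) = tr(b^-1 a b a b a^-1 b) * tr(a) - tr(b^-1 a b a b a^-1 b a) = -x^2*y^2*z^2 + x^3*y*z + x*y^3*z + 2*x*y*z^3 - x^2*z^2 - y^2*z^2 - z^4 - 4*x*y*z + y^2 + 4*z^2 - 2
next, tr(b a b^-1 a^-1 b a^-1 b^-1 a) = tr(a^-1 b a^-1 b^-1 a b a) * tr(b) - tr(a^-1 b a^-1 b^-1 a b a b) = x^2*y^2*z^2 - x^3*y*z - 2*x*y^3*z - 2*x*y*z^3 + x^2*y^2 + x^2*z^2 + y^4 + 2*y^2*z^2 + z^4 + 4*x*y*z - 4*y^2 - 4*z^2 + 2
and tr(b^-1 a^-1 b a^-1 b^-1 a^-1 b a) = tr(b a b^-1 a^-1 b a^-1 b^-1) * tr(a) - tr(b a b^-1 a^-1 b a^-1 b^-1 a) = -x^2*y^2*z^2 + x^3*y*z + 2*x*y^3*z + 2*x*y*z^3 - x^2*y^2 - x^2*z^2 - y^4 - 2*y^2*z^2 - z^4 - 4*x*y*z + x^2 + 4*y^2 + 4*z^2 - 2
next, tr(b a^-1) = tr(b) * tr(a) - tr(b a) = x*y - z
next, tr(b a^-1 b^-1 a^-1 b) = tr(b^2 a^-1 b^-1) * tr(a) - tr(b^2 a^-1 b^-1 a) = x*y^2*z - y^3 - y*z^2 - x*z + 3*y
tr(b^-2 a^-1 b a^-1 b^-1 a^-1 b a) = tr(b^-1 a^-1 b a^-1 b^-1 a^-1 b a) * tr(b) - tr(b^-1 a^-1 b a^-1 b^-1 a^-1 b a b) = -x^2*y^3*z^2 + x^3*y^2*z + 2*x*y^4*z + 2*x*y^2*z^3 - x^2*y^3 - x^2*y*z^2 - y^5 - 2*y^3*z^2 - y*z^4 - 5*x*y^2*z + x^2*y + 5*y^3 + 5*y*z^2 + x*z - 5*y
next, tr(b^-1 a^-1 b a b^-3 a^-1 b a^-1) = tr(b^-2 a^-1 b a^-1 b^-1 a^-1 b a) * tr(b) - tr(b^-2 a^-1 b a^-1 b^-1 a^-1 b a b) = -x^2*y^4*z^2 + x^3*y^3*z + 2*x*y^5*z + 2*x*y^3*z^3 - x^2*y^4 - y^6 - 2*y^4*z^2 - y^2*z^4 - x^3*y*z - 7*x*y^3*z - 2*x*y*z^3 + 2*x^2*y^2 + x^2*z^2 + 6*y^4 + 7*y^2*z^2 + z^4 + 5*x*y*z - x^2 - 9*y^2 - 4*z^2 + 2
tr(a^-2 b a b^-2) = tr(a^-1 b a b^-2) * tr(a) - tr(a^-1 b a b^-2 a) = -x^2*y^2*z + x^3*y + x*y^3 + x*y*z^2 - 4*x*y + z
tr(a^2) = tr(a) * tr(a) - tr(1) = x^2 - 2
tr(a b^2 a) = tr(b) * tr(a^2 b) - tr(a^2) = x*y*z - x^2 - y^2 + 2
and tr(b a b^-1 a b) = tr(a b^2 a) * tr(b) - tr(a b^2 a b) = x*y^2*z - x^2*y - y^3 - y*z^2 + x*z + 3*y
next, tr(b a b^-1 a b a) = tr(a b a b a) * tr(b) - tr(a b a b a b) = x*y*z^2 - y^2*z - z^3 - x*y + 3*z
tr(b^-1 a b a^-1 b a) = tr(b a b^-1 a b) * tr(a) - tr(b a b^-1 a b a) = x^2*y^2*z - x^3*y - x*y^3 - 2*x*y*z^2 + x^2*z + y^2*z + z^3 + 4*x*y - 3*z
next, tr(a b a^-1 b a) = tr(b a^2 b) * tr(a) - tr(b a^2 b a) = x^2*y*z - x^3 - x*y^2 - x*z^2 + y*z + 3*x
tr(b^-1 a b a^-1 b a b^-1) = tr(b^-1 a b a^-1 b a) * tr(b) - tr(b^-1 a b a^-1 b a b) = x^2*y^3*z - x^3*y^2 - x*y^4 - 2*x*y^2*z^2 + y^3*z + y*z^3 + x^3 + 5*x*y^2 + x*z^2 - 4*y*z - 3*x
next, tr(b a b^-3 a b a^-1) = tr(b^-1 a b a^-1 b a b^-1) * tr(b) - tr(b^-1 a b a^-1 b a) = x^2*y^4*z - x^3*y^3 - x*y^5 - 2*x*y^3*z^2 - x^2*y^2*z + y^4*z + y^2*z^3 + 2*x^3*y + 6*x*y^3 + 3*x*y*z^2 - x^2*z - 5*y^2*z - z^3 - 7*x*y + 3*z
next, tr(b^-1 a b^2 a b^-1) = tr(b^-1 a b^2 a) * tr(b) - tr(b^-1 a b^2 a b) = x*y^3*z - x^2*y^2 - y^4 - y^2*z^2 + x^2 + 4*y^2 - 2
and tr(b a b^-3 a b) = tr(b^-1 a b^2 a b^-1) * tr(b) - tr(b^-1 a b^2 a) = x*y^4*z - x^2*y^3 - y^5 - y^3*z^2 - x*y^2*z + 2*x^2*y + 5*y^3 + y*z^2 - x*z - 5*y
tr(b a^-2 b a b^-3 a) = tr(b a b^-3 a b a^-1) * tr(a) - tr(b a b^-3 a b) = x^3*y^4*z - x^4*y^3 - x^2*y^5 - 2*x^2*y^3*z^2 - x^3*y^2*z + x*y^2*z^3 + 2*x^4*y + 7*x^2*y^3 + 3*x^2*y*z^2 + y^5 + y^3*z^2 - x^3*z - 4*x*y^2*z - x*z^3 - 9*x^2*y - 5*y^3 - y*z^2 + 4*x*z + 5*y
tr(a^-1 b a b^-3 a^-1 b a^-1) = tr(b a^-2 b a b^-3) * tr(a) - tr(b a^-2 b a b^-3 a) = -x^3*y^4*z + x^4*y^3 + x^2*y^5 + 2*x^2*y^3*z^2 - x*y^2*z^3 - x^4*y - 6*x^2*y^3 - 2*x^2*y*z^2 - y^5 - y^3*z^2 + x^3*z + 4*x*y^2*z + x*z^3 + 5*x^2*y + 5*y^3 + y*z^2 - 3*x*z - 5*y
tr(a b^-3 a^-1 b a^-1 b^-2 a^-1 b) = tr(b^-1 a^-1 b a b^-3 a^-1 b a^-1) * tr(b) - tr(b^-1 a^-1 b a b^-3 a^-1 b a^-1 b) = -x^2*y^5*z^2 + 2*x^3*y^4*z + 2*x*y^6*z + 2*x*y^4*z^3 - x^4*y^3 - 2*x^2*y^5 - 2*x^2*y^3*z^2 - y^7 - 2*y^5*z^2 - y^3*z^4 - x^3*y^2*z - 7*x*y^4*z - x*y^2*z^3 + x^4*y + 8*x^2*y^3 + 3*x^2*y*z^2 + 7*y^5 + 8*y^3*z^2 + y*z^4 - x^3*z + x*y^2*z - x*z^3 - 6*x^2*y - 14*y^3 - 5*y*z^2 + 3*x*z + 7*y

-x^2*y^5*z^2 + 2*x^3*y^4*z + 2*x*y^6*z + 2*x*y^4*z^3 - x^4*y^3 - 2*x^2*y^5 - 2*x^2*y^3*z^2 - y^7 - 2*y^5*z^2 - y^3*z^4 - x^3*y^2*z - 7*x*y^4*z - x*y^2*z^3 + x^4*y + 8*x^2*y^3 + 3*x^2*y*z^2 + 7*y^5 + 8*y^3*z^2 + y*z^4 - x^3*z + x*y^2*z - x*z^3 - 6*x^2*y - 14*y^3 - 5*y*z^2 + 3*x*z + 7*y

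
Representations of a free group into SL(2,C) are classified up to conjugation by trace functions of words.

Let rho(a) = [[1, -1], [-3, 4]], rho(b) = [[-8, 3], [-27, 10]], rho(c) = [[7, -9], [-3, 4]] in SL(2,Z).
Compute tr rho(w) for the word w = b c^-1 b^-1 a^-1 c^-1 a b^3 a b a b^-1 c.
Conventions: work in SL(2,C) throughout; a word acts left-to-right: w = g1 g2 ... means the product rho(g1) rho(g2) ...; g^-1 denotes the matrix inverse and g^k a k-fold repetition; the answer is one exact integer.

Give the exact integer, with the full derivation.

686482628768

rho(b) = [[-8, 3], [-27, 10]]
... * rho(c^-1) = [[4, 9], [3, 7]]  ->  [[-23, -51], [-78, -173]]
... * rho(b^-1) = [[10, -3], [27, -8]]  ->  [[-1607, 477], [-5451, 1618]]
... * rho(a^-1) = [[4, 1], [3, 1]]  ->  [[-4997, -1130], [-16950, -3833]]
... * rho(c^-1) = [[4, 9], [3, 7]]  ->  [[-23378, -52883], [-79299, -179381]]
... * rho(a) = [[1, -1], [-3, 4]]  ->  [[135271, -188154], [458844, -638225]]
... * rho(b) = [[-8, 3], [-27, 10]]  ->  [[3997990, -1475727], [13561323, -5005718]]
... * rho(b) = [[-8, 3], [-27, 10]]  ->  [[7860709, -2763300], [26663802, -9373211]]
... * rho(b) = [[-8, 3], [-27, 10]]  ->  [[11723428, -4050873], [39766281, -13740704]]
... * rho(a) = [[1, -1], [-3, 4]]  ->  [[23876047, -27926920], [80988393, -94729097]]
... * rho(b) = [[-8, 3], [-27, 10]]  ->  [[563018464, -207641059], [1909778475, -704325791]]
... * rho(a) = [[1, -1], [-3, 4]]  ->  [[1185941641, -1393582700], [4022755848, -4727081639]]
... * rho(b^-1) = [[10, -3], [27, -8]]  ->  [[-25767316490, 7590836677], [-87403645773, 25748385568]]
... * rho(c) = [[7, -9], [-3, 4]]  ->  [[-203143725461, 262269195118], [-689070677115, 889626354229]]
tr = -203143725461 + 889626354229 = 686482628768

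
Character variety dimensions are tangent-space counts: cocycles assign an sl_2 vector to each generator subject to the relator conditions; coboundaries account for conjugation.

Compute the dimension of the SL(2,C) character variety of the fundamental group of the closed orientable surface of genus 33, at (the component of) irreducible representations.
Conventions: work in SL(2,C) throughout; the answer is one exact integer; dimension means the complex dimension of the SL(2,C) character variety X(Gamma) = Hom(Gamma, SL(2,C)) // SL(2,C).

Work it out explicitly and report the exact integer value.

Gamma = pi_1(Sigma_33) = < a_1, b_1, ..., a_33, b_33 | prod [a_i, b_i] > has 2g = 66 generators and 1 relator.
Before the relator condition, cocycle space has dim 3*66 = 198.
d_2 is surjective at irreducible rho (its cokernel H^2 is dual to H^0 = 0), so dim Z^1 = 198 - 3 = 195.
dim B^1 = 3 (coboundaries, injective at irreducible rho).
dim X = dim H^1 = 195 - 3 = 192.

192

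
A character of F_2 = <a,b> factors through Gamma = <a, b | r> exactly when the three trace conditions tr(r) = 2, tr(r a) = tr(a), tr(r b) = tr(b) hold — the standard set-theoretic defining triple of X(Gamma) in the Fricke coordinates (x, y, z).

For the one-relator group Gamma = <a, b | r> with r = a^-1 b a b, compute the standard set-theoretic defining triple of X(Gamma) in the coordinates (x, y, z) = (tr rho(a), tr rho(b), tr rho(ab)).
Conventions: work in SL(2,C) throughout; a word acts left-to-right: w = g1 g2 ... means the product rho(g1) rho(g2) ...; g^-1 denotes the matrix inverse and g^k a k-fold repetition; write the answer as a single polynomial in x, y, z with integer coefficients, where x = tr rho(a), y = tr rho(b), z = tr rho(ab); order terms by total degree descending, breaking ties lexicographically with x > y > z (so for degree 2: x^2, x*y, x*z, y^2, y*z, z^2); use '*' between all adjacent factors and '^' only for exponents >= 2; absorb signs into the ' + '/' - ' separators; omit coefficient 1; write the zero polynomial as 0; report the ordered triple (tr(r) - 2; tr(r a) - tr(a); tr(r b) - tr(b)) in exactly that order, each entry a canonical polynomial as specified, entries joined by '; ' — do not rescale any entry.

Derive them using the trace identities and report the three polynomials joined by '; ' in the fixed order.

tr(b a b) = tr(b) tr(a b) - tr(a) = y*z - x
tr(b a b a) = tr(b a) tr(b a) - tr(1)   [split at repeated b] = z^2 - 2
tr(a^-1 b a b) = tr(b a b) tr(a) - tr(b a b a) = x*y*z - x^2 - z^2 + 2
tr(b a b^2) = tr(b) tr(a b^2) - tr(a b)   [square of b] = y^2*z - x*y - z
tr(a b a) = tr(a) tr(b a) - tr(b)   [square of a] = x*z - y
tr(b a b^2 a) = tr(b) tr(a b a b) - tr(a b a)   [square of b] = y*z^2 - x*z - y
tr(a^-1 b a b^2) = tr(b a b^2) tr(a) - tr(b a b^2 a)   [inverse elimination on a] = x*y^2*z - x^2*y - y*z^2 + y
assemble the triple (tr(r) - 2; tr(r a) - x; tr(r b) - y)

x*y*z - x^2 - z^2; y*z - 2*x; x*y^2*z - x^2*y - y*z^2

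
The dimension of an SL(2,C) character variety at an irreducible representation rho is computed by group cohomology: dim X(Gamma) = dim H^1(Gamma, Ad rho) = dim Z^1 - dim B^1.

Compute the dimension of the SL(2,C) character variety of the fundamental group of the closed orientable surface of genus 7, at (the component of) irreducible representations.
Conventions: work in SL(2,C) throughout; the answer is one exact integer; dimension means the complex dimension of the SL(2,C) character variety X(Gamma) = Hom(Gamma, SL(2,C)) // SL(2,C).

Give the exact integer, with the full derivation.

Gamma = pi_1(Sigma_7) = < a_1, b_1, ..., a_7, b_7 | prod [a_i, b_i] > has 2g = 14 generators and 1 relator.
Before the relator condition, cocycle space has dim 3*14 = 42.
d_2 is surjective at irreducible rho (its cokernel H^2 is dual to H^0 = 0), so dim Z^1 = 42 - 3 = 39.
Coboundaries contribute dim B^1 = 3 (injective at irreducible rho).
Hence dim X = 39 - 3 = 36.

36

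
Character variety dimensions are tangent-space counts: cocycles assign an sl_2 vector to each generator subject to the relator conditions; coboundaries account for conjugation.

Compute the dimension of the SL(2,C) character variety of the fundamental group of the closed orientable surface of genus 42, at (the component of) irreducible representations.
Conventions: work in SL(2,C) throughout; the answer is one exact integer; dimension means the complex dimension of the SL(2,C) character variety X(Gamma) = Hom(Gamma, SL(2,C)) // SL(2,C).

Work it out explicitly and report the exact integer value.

246

The genus-42 surface group: 2g = 84 generators, one relator prod [a_i, b_i].
Unconstrained cocycle data is one sl_2 vector per generator (252 dimensions), cut by the relator condition d_2(z) = 0.
At an irreducible rho, H^2 = coker(d_2) vanishes (Poincare duality: H^2 is dual to H^0 = invariants = 0), so d_2 is surjective onto sl_2 and dim Z^1 = 252 - 3 = 249.
Coboundaries contribute dim B^1 = 3 (injective at irreducible rho).
Hence dim X = 249 - 3 = 246.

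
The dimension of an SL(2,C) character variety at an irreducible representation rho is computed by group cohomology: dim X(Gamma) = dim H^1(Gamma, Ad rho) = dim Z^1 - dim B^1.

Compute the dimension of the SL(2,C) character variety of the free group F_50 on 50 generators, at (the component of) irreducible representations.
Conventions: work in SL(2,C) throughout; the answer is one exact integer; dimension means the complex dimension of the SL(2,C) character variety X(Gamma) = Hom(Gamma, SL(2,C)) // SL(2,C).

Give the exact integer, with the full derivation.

147

Gamma = F_50 has 50 generators and no relators.
So Z^1 = (sl_2)^50 in full: dim Z^1 = 150.
At an irreducible rho the centralizer of the image in sl_2 is 0, so the coboundary map sl_2 -> Z^1 is injective: dim B^1 = 3.
dim H^1 = 150 - 3 = 147, which is dim X.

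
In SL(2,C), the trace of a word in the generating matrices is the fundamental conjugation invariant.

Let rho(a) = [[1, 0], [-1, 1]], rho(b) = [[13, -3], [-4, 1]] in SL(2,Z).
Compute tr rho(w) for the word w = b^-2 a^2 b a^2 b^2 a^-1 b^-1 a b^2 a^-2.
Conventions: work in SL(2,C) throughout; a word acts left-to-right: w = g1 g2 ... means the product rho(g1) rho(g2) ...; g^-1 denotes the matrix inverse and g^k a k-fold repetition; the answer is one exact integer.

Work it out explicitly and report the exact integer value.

19755323

rho(b^-1) = [[1, 3], [4, 13]]
... * rho(b^-1) = [[1, 3], [4, 13]]  ->  [[13, 42], [56, 181]]
... * rho(a) = [[1, 0], [-1, 1]]  ->  [[-29, 42], [-125, 181]]
... * rho(a) = [[1, 0], [-1, 1]]  ->  [[-71, 42], [-306, 181]]
... * rho(b) = [[13, -3], [-4, 1]]  ->  [[-1091, 255], [-4702, 1099]]
... * rho(a) = [[1, 0], [-1, 1]]  ->  [[-1346, 255], [-5801, 1099]]
... * rho(a) = [[1, 0], [-1, 1]]  ->  [[-1601, 255], [-6900, 1099]]
... * rho(b) = [[13, -3], [-4, 1]]  ->  [[-21833, 5058], [-94096, 21799]]
... * rho(b) = [[13, -3], [-4, 1]]  ->  [[-304061, 70557], [-1310444, 304087]]
... * rho(a^-1) = [[1, 0], [1, 1]]  ->  [[-233504, 70557], [-1006357, 304087]]
... * rho(b^-1) = [[1, 3], [4, 13]]  ->  [[48724, 216729], [209991, 934060]]
... * rho(a) = [[1, 0], [-1, 1]]  ->  [[-168005, 216729], [-724069, 934060]]
... * rho(b) = [[13, -3], [-4, 1]]  ->  [[-3050981, 720744], [-13149137, 3106267]]
... * rho(b) = [[13, -3], [-4, 1]]  ->  [[-42545729, 9873687], [-183363849, 42553678]]
... * rho(a^-1) = [[1, 0], [1, 1]]  ->  [[-32672042, 9873687], [-140810171, 42553678]]
... * rho(a^-1) = [[1, 0], [1, 1]]  ->  [[-22798355, 9873687], [-98256493, 42553678]]
tr = -22798355 + 42553678 = 19755323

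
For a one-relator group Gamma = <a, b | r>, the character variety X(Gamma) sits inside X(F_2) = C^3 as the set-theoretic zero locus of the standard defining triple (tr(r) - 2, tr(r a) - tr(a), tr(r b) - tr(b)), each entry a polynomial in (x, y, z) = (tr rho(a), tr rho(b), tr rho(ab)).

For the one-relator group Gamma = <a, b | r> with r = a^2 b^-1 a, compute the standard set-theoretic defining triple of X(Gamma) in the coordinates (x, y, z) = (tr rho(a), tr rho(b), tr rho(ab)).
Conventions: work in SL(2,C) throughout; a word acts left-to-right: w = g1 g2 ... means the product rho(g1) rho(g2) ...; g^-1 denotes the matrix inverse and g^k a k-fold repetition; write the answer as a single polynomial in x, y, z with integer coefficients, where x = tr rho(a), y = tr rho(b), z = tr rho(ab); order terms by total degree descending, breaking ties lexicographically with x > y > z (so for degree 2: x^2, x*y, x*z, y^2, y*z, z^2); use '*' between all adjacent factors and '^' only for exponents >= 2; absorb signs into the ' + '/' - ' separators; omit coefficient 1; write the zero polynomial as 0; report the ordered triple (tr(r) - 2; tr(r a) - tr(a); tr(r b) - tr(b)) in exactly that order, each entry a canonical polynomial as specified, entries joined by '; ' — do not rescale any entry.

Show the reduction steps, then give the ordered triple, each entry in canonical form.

trace(a^2) = trace(a) trace(a) - trace(1)  (reduce the a square) = x^2 - 2
use: trace(a^3) = trace(a) trace(a^2) - trace(a)  (reduce the a square) = x^3 - 3*x
use: trace(a b a) = trace(a) trace(b a) - trace(b)  (reduce the a square) = x*z - y
use: trace(a^3 b) = trace(a) trace(a b a) - trace(a b)  (reduce the a square) = x^2*z - x*y - z
trace(a^2 b^-1 a) = trace(a^3) trace(b) - trace(a^3 b)  (eliminate b^-1) = x^3*y - x^2*z - 2*x*y + z
use: trace(a^4) = trace(a) trace(a^3) - trace(a^2) = x^4 - 4*x^2 + 2
use: trace(a^4 b) = trace(a) trace(a b a^2) - trace(a b a) = x^3*z - x^2*y - 2*x*z + y
trace(a^2 b^-1 a^2) = trace(a^4) trace(b) - trace(a^4 b) = x^4*y - x^3*z - 3*x^2*y + 2*x*z + y
trace(b a b a) = trace(b a) trace(b a) - trace(1)  (split on b) = z^2 - 2
trace(b a b) = trace(b) trace(a b) - trace(a)  (reduce the b square) = y*z - x
use: trace(a b a^2 b) = trace(a) trace(b a b a) - trace(b a b)  (reduce the a square) = x*z^2 - y*z - x
trace(a^2 b^-1 a b) = trace(a b a^2) trace(b) - trace(a b a^2 b)  (eliminate b^-1) = x^2*y*z - x*y^2 - x*z^2 + x
assemble the triple (trace(r) - 2; trace(r a) - x; trace(r b) - y)

x^3*y - x^2*z - 2*x*y + z - 2; x^4*y - x^3*z - 3*x^2*y + 2*x*z - x + y; x^2*y*z - x*y^2 - x*z^2 + x - y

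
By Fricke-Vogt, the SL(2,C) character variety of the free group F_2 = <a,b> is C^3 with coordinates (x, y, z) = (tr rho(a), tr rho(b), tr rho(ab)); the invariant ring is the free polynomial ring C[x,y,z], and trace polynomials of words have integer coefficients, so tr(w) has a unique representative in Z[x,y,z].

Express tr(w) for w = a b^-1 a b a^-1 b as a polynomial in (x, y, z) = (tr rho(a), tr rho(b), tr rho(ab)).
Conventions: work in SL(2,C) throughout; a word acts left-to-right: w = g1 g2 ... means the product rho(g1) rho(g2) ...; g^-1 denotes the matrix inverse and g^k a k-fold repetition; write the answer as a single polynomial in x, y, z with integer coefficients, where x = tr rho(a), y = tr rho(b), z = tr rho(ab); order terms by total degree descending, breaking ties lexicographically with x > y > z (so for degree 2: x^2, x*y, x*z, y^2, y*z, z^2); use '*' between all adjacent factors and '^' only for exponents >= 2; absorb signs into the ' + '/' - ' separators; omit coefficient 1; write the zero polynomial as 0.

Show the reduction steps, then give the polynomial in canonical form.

tr(a^2 b) = tr(a) tr(b a) - tr(b) = x*z - y
reduce: tr(a^2) = tr(a) tr(a) - tr(1) = x^2 - 2
reduce: tr(a b^2 a) = tr(b) tr(a^2 b) - tr(a^2) = x*y*z - x^2 - y^2 + 2
tr(a b a b) = tr(b a) tr(b a) - tr(1) = z^2 - 2
so tr(a b^2 a b) = tr(b) tr(a b a b) - tr(a b a) = y*z^2 - x*z - y
reduce: tr(b a b^-1 a b) = tr(a b^2 a) tr(b) - tr(a b^2 a b) = x*y^2*z - x^2*y - y^3 - y*z^2 + x*z + 3*y
so tr(b a b) = tr(b) tr(a b) - tr(a) = y*z - x
so tr(a b a b a) = tr(a) tr(b a b a) - tr(b a b) = x*z^2 - y*z - x
so tr(a b a b a b) = tr(b a) tr(b a b a) - tr(b^-1 a^-1) = z^3 - 3*z
so tr(b a b^-1 a b a) = tr(a b a b a) tr(b) - tr(a b a b a b) = x*y*z^2 - y^2*z - z^3 - x*y + 3*z
reduce: tr(a b^-1 a b a^-1 b) = tr(b a b^-1 a b) tr(a) - tr(b a b^-1 a b a) = x^2*y^2*z - x^3*y - x*y^3 - 2*x*y*z^2 + x^2*z + y^2*z + z^3 + 4*x*y - 3*z

x^2*y^2*z - x^3*y - x*y^3 - 2*x*y*z^2 + x^2*z + y^2*z + z^3 + 4*x*y - 3*z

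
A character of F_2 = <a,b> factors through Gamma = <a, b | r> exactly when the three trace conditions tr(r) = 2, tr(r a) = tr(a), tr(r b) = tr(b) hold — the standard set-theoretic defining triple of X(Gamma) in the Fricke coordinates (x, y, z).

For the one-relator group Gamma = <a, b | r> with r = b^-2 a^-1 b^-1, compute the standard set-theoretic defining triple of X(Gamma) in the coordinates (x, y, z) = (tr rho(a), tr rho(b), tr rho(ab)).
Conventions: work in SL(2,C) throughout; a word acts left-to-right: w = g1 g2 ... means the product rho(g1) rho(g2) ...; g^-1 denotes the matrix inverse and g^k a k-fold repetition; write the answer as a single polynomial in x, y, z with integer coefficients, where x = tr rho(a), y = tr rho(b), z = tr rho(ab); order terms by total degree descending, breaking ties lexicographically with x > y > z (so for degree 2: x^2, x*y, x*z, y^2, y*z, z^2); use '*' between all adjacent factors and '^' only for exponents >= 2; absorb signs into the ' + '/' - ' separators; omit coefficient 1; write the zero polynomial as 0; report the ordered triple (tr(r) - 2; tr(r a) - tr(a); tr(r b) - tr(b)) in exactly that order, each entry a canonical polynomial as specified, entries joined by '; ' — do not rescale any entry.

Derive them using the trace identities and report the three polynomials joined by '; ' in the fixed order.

tr(b^-1) = tr(b) = y
tr(b^-2) = tr(b^-1)*tr(b) - tr(1)   [inverse elimination on b] = y^2 - 2
tr(b^-3) = tr(b^-2)*tr(b) - tr(b^-1)   [inverse elimination on b] = y^3 - 3*y
tr(a b^-1) = tr(a)*tr(b) - tr(a b)   [inverse elimination on b] = x*y - z
tr(b^-1 a b^-1) = tr(a b^-1)*tr(b) - tr(a)   [inverse elimination on b] = x*y^2 - y*z - x
tr(b^-3 a) = tr(b^-1 a b^-1)*tr(b) - tr(b^-1 a)   [inverse elimination on b] = x*y^3 - y^2*z - 2*x*y + z
tr(b^-2 a^-1 b^-1) = tr(b^-3)*tr(a) - tr(b^-3 a)   [inverse elimination on a] = y^2*z - x*y - z
tr(a^2) = tr(a)*tr(a) - tr(1) = x^2 - 2
tr(a^2 b) = tr(a)*tr(b a) - tr(b) = x*z - y
tr(b^-1 a^2) = tr(a^2)*tr(b) - tr(a^2 b) = x^2*y - x*z - y
tr(a b^-2 a) = tr(b^-1 a^2)*tr(b) - tr(b^-1 a^2 b) = x^2*y^2 - x*y*z - x^2 - y^2 + 2
tr(a b a b) = tr(b a)*tr(b a) - tr(1)   [split at repeated b] = z^2 - 2
tr(b^-1 a b a) = tr(a b a)*tr(b) - tr(a b a b) = x*y*z - y^2 - z^2 + 2
tr(a b^-2 a b) = tr(b^-1 a b a)*tr(b) - tr(b^-1 a b a b) = x*y^2*z - y^3 - y*z^2 - x*z + 3*y
tr(b^-1 a b^-2 a) = tr(a b^-2 a)*tr(b) - tr(a b^-2 a b) = x^2*y^3 - 2*x*y^2*z - x^2*y + y*z^2 + x*z - y
tr(b^-2 a^-1 b^-1 a) = tr(b^-1 a b^-2)*tr(a) - tr(b^-1 a b^-2 a) = x*y^2*z - x^2*y - y*z^2 + y
tr(b^-2 a^-1) = tr(b^-2)*tr(a) - tr(b^-2 a)  (eliminate a^-1) = y*z - x
assemble the triple (tr(r) - 2; tr(r a) - x; tr(r b) - y)

y^2*z - x*y - z - 2; x*y^2*z - x^2*y - y*z^2 - x + y; y*z - x - y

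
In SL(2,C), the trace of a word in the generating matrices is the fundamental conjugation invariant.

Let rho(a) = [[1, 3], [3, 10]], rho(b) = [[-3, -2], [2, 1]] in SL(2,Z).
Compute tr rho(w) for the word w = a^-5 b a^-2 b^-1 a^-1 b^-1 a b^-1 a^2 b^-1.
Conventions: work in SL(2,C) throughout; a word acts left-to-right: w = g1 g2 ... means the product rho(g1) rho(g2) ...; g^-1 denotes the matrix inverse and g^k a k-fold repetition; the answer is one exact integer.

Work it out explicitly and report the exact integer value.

-3274845530573

rho(a^-1) = [[10, -3], [-3, 1]]
... * rho(a^-1) = [[10, -3], [-3, 1]]  ->  [[109, -33], [-33, 10]]
... * rho(a^-1) = [[10, -3], [-3, 1]]  ->  [[1189, -360], [-360, 109]]
... * rho(a^-1) = [[10, -3], [-3, 1]]  ->  [[12970, -3927], [-3927, 1189]]
... * rho(a^-1) = [[10, -3], [-3, 1]]  ->  [[141481, -42837], [-42837, 12970]]
... * rho(b) = [[-3, -2], [2, 1]]  ->  [[-510117, -325799], [154451, 98644]]
... * rho(a^-1) = [[10, -3], [-3, 1]]  ->  [[-4123773, 1204552], [1248578, -364709]]
... * rho(a^-1) = [[10, -3], [-3, 1]]  ->  [[-44851386, 13575871], [13579907, -4110443]]
... * rho(b^-1) = [[1, 2], [-2, -3]]  ->  [[-72003128, -130430385], [21800793, 39491143]]
... * rho(a^-1) = [[10, -3], [-3, 1]]  ->  [[-328740125, 85578999], [99534501, -25911236]]
... * rho(b^-1) = [[1, 2], [-2, -3]]  ->  [[-499898123, -914217247], [151356973, 276802710]]
... * rho(a) = [[1, 3], [3, 10]]  ->  [[-3242549864, -10641866839], [981765103, 3222098019]]
... * rho(b^-1) = [[1, 2], [-2, -3]]  ->  [[18041183814, 25440500789], [-5462430935, -7702763851]]
... * rho(a) = [[1, 3], [3, 10]]  ->  [[94362686181, 308528559332], [-28570722488, -93414931315]]
... * rho(a) = [[1, 3], [3, 10]]  ->  [[1019948364177, 3368373651863], [-308815516433, -1019861480614]]
... * rho(b^-1) = [[1, 2], [-2, -3]]  ->  [[-5716798939549, -8065224227235], [1730907444795, 2441953408976]]
tr = -5716798939549 + 2441953408976 = -3274845530573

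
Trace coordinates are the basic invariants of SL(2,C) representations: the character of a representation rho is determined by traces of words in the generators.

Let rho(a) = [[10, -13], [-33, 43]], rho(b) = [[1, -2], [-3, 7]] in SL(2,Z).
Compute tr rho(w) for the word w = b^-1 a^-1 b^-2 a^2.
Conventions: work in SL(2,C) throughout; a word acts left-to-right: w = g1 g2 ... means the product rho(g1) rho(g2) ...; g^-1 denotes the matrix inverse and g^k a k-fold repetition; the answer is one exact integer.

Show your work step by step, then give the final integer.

rho(b^-1) = [[7, 2], [3, 1]]
... * rho(a^-1) = [[43, 13], [33, 10]]  ->  [[367, 111], [162, 49]]
... * rho(b^-1) = [[7, 2], [3, 1]]  ->  [[2902, 845], [1281, 373]]
... * rho(b^-1) = [[7, 2], [3, 1]]  ->  [[22849, 6649], [10086, 2935]]
... * rho(a) = [[10, -13], [-33, 43]]  ->  [[9073, -11130], [4005, -4913]]
... * rho(a) = [[10, -13], [-33, 43]]  ->  [[458020, -596539], [202179, -263324]]
tr = 458020 + -263324 = 194696

194696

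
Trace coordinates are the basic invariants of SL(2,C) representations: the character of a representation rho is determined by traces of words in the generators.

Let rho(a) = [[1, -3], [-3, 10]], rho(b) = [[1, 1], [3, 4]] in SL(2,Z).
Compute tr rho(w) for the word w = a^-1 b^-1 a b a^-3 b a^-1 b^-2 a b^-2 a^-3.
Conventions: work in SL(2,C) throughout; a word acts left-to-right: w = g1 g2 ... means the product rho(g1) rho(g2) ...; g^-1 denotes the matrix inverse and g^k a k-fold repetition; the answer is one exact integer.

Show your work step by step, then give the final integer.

-38213408661190

rho(a^-1) = [[10, 3], [3, 1]]
... * rho(b^-1) = [[4, -1], [-3, 1]]  ->  [[31, -7], [9, -2]]
... * rho(a) = [[1, -3], [-3, 10]]  ->  [[52, -163], [15, -47]]
... * rho(b) = [[1, 1], [3, 4]]  ->  [[-437, -600], [-126, -173]]
... * rho(a^-1) = [[10, 3], [3, 1]]  ->  [[-6170, -1911], [-1779, -551]]
... * rho(a^-1) = [[10, 3], [3, 1]]  ->  [[-67433, -20421], [-19443, -5888]]
... * rho(a^-1) = [[10, 3], [3, 1]]  ->  [[-735593, -222720], [-212094, -64217]]
... * rho(b) = [[1, 1], [3, 4]]  ->  [[-1403753, -1626473], [-404745, -468962]]
... * rho(a^-1) = [[10, 3], [3, 1]]  ->  [[-18916949, -5837732], [-5454336, -1683197]]
... * rho(b^-1) = [[4, -1], [-3, 1]]  ->  [[-58154600, 13079217], [-16767753, 3771139]]
... * rho(b^-1) = [[4, -1], [-3, 1]]  ->  [[-271856051, 71233817], [-78384429, 20538892]]
... * rho(a) = [[1, -3], [-3, 10]]  ->  [[-485557502, 1527906323], [-140001105, 440542207]]
... * rho(b^-1) = [[4, -1], [-3, 1]]  ->  [[-6525948977, 2013463825], [-1881631041, 580543312]]
... * rho(b^-1) = [[4, -1], [-3, 1]]  ->  [[-32144187383, 8539412802], [-9268154100, 2462174353]]
... * rho(a^-1) = [[10, 3], [3, 1]]  ->  [[-295823635424, -87893149347], [-85295017941, -25342287947]]
... * rho(a^-1) = [[10, 3], [3, 1]]  ->  [[-3221915802281, -975364055619], [-928977043251, -281227341770]]
... * rho(a^-1) = [[10, 3], [3, 1]]  ->  [[-35145250189667, -10641111462462], [-10133452457820, -3068158471523]]
tr = -35145250189667 + -3068158471523 = -38213408661190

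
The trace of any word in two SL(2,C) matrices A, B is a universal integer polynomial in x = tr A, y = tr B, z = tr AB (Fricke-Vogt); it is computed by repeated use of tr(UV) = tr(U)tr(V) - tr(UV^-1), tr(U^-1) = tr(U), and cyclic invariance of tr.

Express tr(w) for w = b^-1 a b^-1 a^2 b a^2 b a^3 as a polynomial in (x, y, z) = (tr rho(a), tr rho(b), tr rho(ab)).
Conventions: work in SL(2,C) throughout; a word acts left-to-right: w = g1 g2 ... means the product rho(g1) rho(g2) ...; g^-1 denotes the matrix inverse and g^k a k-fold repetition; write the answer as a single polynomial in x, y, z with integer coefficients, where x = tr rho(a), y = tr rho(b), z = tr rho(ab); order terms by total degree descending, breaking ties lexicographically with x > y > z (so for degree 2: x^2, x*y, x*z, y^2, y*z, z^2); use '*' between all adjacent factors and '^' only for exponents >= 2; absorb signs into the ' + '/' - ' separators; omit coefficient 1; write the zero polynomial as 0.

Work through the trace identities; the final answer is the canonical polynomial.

x^6*y^2*z^2 - 2*x^5*y^3*z - 2*x^5*y*z^3 + x^4*y^4 + 2*x^4*y^2*z^2 + x^4*z^4 + x^3*y^3*z + x^3*y*z^3 - x^4*y^2 - x^4*z^2 - x^2*y^4 - 3*x^2*y^2*z^2 - x^2*z^4 + 5*x^3*y*z + x*y^3*z + x*y*z^3 - 5*x*y*z + x^2 + y^2 + z^2 - 2

tr(b a b a) = tr(a b) tr(a b) - tr(1)   [split at repeated a] = z^2 - 2
tr(b a b) = tr(b) tr(a b) - tr(a) = y*z - x
tr(b a^2 b a) = tr(a) tr(b a b a) - tr(b a b) = x*z^2 - y*z - x
tr(a^2 b) = tr(a) tr(b a) - tr(b) = x*z - y
tr(a^2) = tr(a) tr(a) - tr(1) = x^2 - 2
tr(b a^2 b) = tr(b) tr(a^2 b) - tr(a^2) = x*y*z - x^2 - y^2 + 2
tr(a b a^2 b a) = tr(a) tr(b a^2 b a) - tr(b a^2 b) = x^2*z^2 - 2*x*y*z + y^2 - 2
tr(b a^2 b a^3) = tr(a) tr(a b a^2 b a) - tr(a b a^2 b) = x^3*z^2 - 2*x^2*y*z + x*y^2 - x*z^2 + y*z - x
tr(b a^2 b a^4) = tr(a) tr(b a^2 b a^3) - tr(b a^2 b a^2) = x^4*z^2 - 2*x^3*y*z + x^2*y^2 - 2*x^2*z^2 + 3*x*y*z - x^2 - y^2 + 2
tr(a^4 b a^2 b a) = tr(a) tr(b a^2 b a^4) - tr(b a^2 b a^3) = x^5*z^2 - 2*x^4*y*z + x^3*y^2 - 3*x^3*z^2 + 5*x^2*y*z - x^3 - 2*x*y^2 + x*z^2 - y*z + 3*x
tr(a^2 b a^2 b a^4) = tr(a) tr(a^4 b a^2 b a) - tr(a^4 b a^2 b) = x^6*z^2 - 2*x^5*y*z + x^4*y^2 - 4*x^4*z^2 + 7*x^3*y*z - x^4 - 3*x^2*y^2 + 3*x^2*z^2 - 4*x*y*z + 4*x^2 + y^2 - 2
tr(b a b a b a) = tr(a b) tr(a b a b) - tr(a^-1 b^-1)   [split at repeated a] = z^3 - 3*z
tr(b a b a b) = tr(b) tr(a b a b) - tr(a b a) = y*z^2 - x*z - y
tr(b a b a b a^2) = tr(a) tr(b a b a b a) - tr(b a b a b) = x*z^3 - y*z^2 - 2*x*z + y
tr(b a^3 b a b a) = tr(a) tr(b a b a b a^2) - tr(b a b a b a) = x^2*z^3 - x*y*z^2 - 2*x^2*z - z^3 + x*y + 3*z
tr(a^3 b a b) = tr(a) tr(b a b a^2) - tr(b a b a) = x^2*z^2 - x*y*z - x^2 - z^2 + 2
tr(b a^3) = tr(a) tr(b a^2) - tr(b a) = x^2*z - x*y - z
tr(a^3 b a) = tr(a) tr(b a^3) - tr(b a^2) = x^3*z - x^2*y - 2*x*z + y
tr(b a^3 b a b) = tr(b) tr(a^3 b a b) - tr(a^3 b a) = x^2*y*z^2 - x^3*z - x*y^2*z - y*z^2 + 2*x*z + y
tr(b a^2 b a^3 b a) = tr(a) tr(b a^3 b a b a) - tr(b a^3 b a b) = x^3*z^3 - 2*x^2*y*z^2 - x^3*z + x*y^2*z - x*z^3 + x^2*y + y*z^2 + x*z - y
tr(a^2 b a^3) = tr(a) tr(a b a^3) - tr(a b a^2) = x^4*z - x^3*y - 3*x^2*z + 2*x*y + z
tr(b a^2 b a^3 b) = tr(b) tr(a^2 b a^3 b) - tr(a^2 b a^3) = x^3*y*z^2 - x^4*z - 2*x^2*y^2*z + x^3*y + x*y^3 - x*y*z^2 + 3*x^2*z + y^2*z - 3*x*y - z
tr(b a^2 b a^2 b a^3) = tr(a) tr(b a^2 b a^3 b a) - tr(b a^2 b a^3 b) = x^4*z^3 - 3*x^3*y*z^2 + 3*x^2*y^2*z - x^2*z^3 - x*y^3 + 2*x*y*z^2 - 2*x^2*z - y^2*z + 2*x*y + z
tr(b a b^2) = tr(b) tr(a b^2) - tr(a b) = y^2*z - x*y - z
tr(b a^2 b a b) = tr(a) tr(b a b^2 a) - tr(b a b^2) = x*y*z^2 - x^2*z - y^2*z + z
tr(b a^2 b a^2 b a) = tr(a) tr(b a^2 b a b a) - tr(b a^2 b a b) = x^2*z^3 - 2*x*y*z^2 - x^2*z + y^2*z + x*y - z
tr(b^2) = tr(b) tr(b) - tr(1) = y^2 - 2
tr(b^3) = tr(b) tr(b^2) - tr(b) = y^3 - 3*y
tr(b^2 a^2 b) = tr(a) tr(b^3 a) - tr(b^3) = x*y^2*z - x^2*y - y^3 - x*z + 3*y
tr(b a^2 b a^2 b) = tr(a) tr(b^2 a^2 b a) - tr(b^2 a^2 b) = x^2*y*z^2 - x^3*z - 2*x*y^2*z + x^2*y + y^3 + 2*x*z - 3*y
tr(b a^2 b a^2 b a^2) = tr(a) tr(b a^2 b a^2 b a) - tr(b a^2 b a^2 b) = x^3*z^3 - 3*x^2*y*z^2 + 3*x*y^2*z - y^3 - 3*x*z + 3*y
tr(a^2 b a^2 b a^4 b) = tr(a) tr(b a^2 b a^2 b a^3) - tr(b a^2 b a^2 b a^2) = x^5*z^3 - 3*x^4*y*z^2 + 3*x^3*y^2*z - 2*x^3*z^3 - x^2*y^3 + 5*x^2*y*z^2 - 2*x^3*z - 4*x*y^2*z + 2*x^2*y + y^3 + 4*x*z - 3*y
tr(a b^-1 a^2 b a^2 b a^3) = tr(a^2 b a^2 b a^4) tr(b) - tr(a^2 b a^2 b a^4 b) = x^6*y*z^2 - 2*x^5*y^2*z - x^5*z^3 + x^4*y^3 - x^4*y*z^2 + 4*x^3*y^2*z + 2*x^3*z^3 - x^4*y - 2*x^2*y^3 - 2*x^2*y*z^2 + 2*x^3*z + 2*x^2*y - 4*x*z + y
tr(a^2 b a^2 b a^3 b a) = tr(a) tr(b a^2 b a^3 b a^2) - tr(b a^2 b a^3 b a) = x^5*z^3 - 3*x^4*y*z^2 + 3*x^3*y^2*z - 2*x^3*z^3 - x^2*y^3 + 4*x^2*y*z^2 - x^3*z - 2*x*y^2*z + x*z^3 + x^2*y - y*z^2 + y
tr(b a b a b a b a) = tr(b a b a) tr(b a b a) - tr(1)   [split at repeated b] = z^4 - 4*z^2 + 2
tr(b a b a b a b) = tr(b) tr(a b a b a b) - tr(a b a b a) = y*z^3 - x*z^2 - 2*y*z + x
tr(b a b a^2 b a b a) = tr(a) tr(b a b a b a b a) - tr(b a b a b a b) = x*z^4 - y*z^3 - 3*x*z^2 + 2*y*z + x
tr(b a b a^2 b a b) = tr(b) tr(a b a^2 b a b) - tr(a b a^2 b a) = x*y*z^3 - x^2*z^2 - y^2*z^2 + 2
tr(b a b a^2 b a b a^2) = tr(a) tr(b a b a^2 b a b a) - tr(b a b a^2 b a b) = x^2*z^4 - 2*x*y*z^3 - 2*x^2*z^2 + y^2*z^2 + 2*x*y*z + x^2 - 2
tr(b a^3 b a b a^2 b a) = tr(a) tr(b a b a^2 b a b a^2) - tr(b a b a^2 b a b a) = x^3*z^4 - 2*x^2*y*z^3 - 2*x^3*z^2 + x*y^2*z^2 - x*z^4 + 2*x^2*y*z + y*z^3 + x^3 + 3*x*z^2 - 2*y*z - 3*x
tr(a^2 b a b a^2) = tr(a) tr(a^2 b a b a) - tr(a^2 b a b) = x^3*z^2 - x^2*y*z - x^3 - 2*x*z^2 + y*z + 3*x
tr(b a b a^2 b^2 a^2) = tr(b) tr(a^2 b a b a^2 b) - tr(a^2 b a b a^2) = x^2*y*z^3 - x^3*z^2 - 2*x*y^2*z^2 + y^3*z + x^3 + x*y^2 + 2*x*z^2 - 2*y*z - 3*x
tr(b a b a^2 b^2 a) = tr(b) tr(a b a b a^2 b) - tr(a b a b a^2) = x*y*z^3 - x^2*z^2 - y^2*z^2 - x*y*z + x^2 + y^2 + z^2 - 2
tr(b a^3 b a b a^2 b) = tr(a) tr(b a b a^2 b^2 a^2) - tr(b a b a^2 b^2 a) = x^3*y*z^3 - x^4*z^2 - 2*x^2*y^2*z^2 + x*y^3*z - x*y*z^3 + x^4 + x^2*y^2 + 3*x^2*z^2 + y^2*z^2 - x*y*z - 4*x^2 - y^2 - z^2 + 2
tr(a^2 b a^2 b a^3 b a b) = tr(a) tr(b a^3 b a b a^2 b a) - tr(b a^3 b a b a^2 b) = x^4*z^4 - 3*x^3*y*z^3 - x^4*z^2 + 3*x^2*y^2*z^2 - x^2*z^4 + 2*x^3*y*z - x*y^3*z + 2*x*y*z^3 - x^2*y^2 - y^2*z^2 - x*y*z + x^2 + y^2 + z^2 - 2
tr(a b^-1 a^2 b a^2 b a^3 b) = tr(a^2 b a^2 b a^3 b a) tr(b) - tr(a^2 b a^2 b a^3 b a b) = x^5*y*z^3 - 3*x^4*y^2*z^2 - x^4*z^4 + 3*x^3*y^3*z + x^3*y*z^3 + x^4*z^2 - x^2*y^4 + x^2*y^2*z^2 + x^2*z^4 - 3*x^3*y*z - x*y^3*z - x*y*z^3 + 2*x^2*y^2 + x*y*z - x^2 - z^2 + 2
tr(b^-1 a b^-1 a^2 b a^2 b a^3) = tr(a b^-1 a^2 b a^2 b a^3) tr(b) - tr(a b^-1 a^2 b a^2 b a^3 b) = x^6*y^2*z^2 - 2*x^5*y^3*z - 2*x^5*y*z^3 + x^4*y^4 + 2*x^4*y^2*z^2 + x^4*z^4 + x^3*y^3*z + x^3*y*z^3 - x^4*y^2 - x^4*z^2 - x^2*y^4 - 3*x^2*y^2*z^2 - x^2*z^4 + 5*x^3*y*z + x*y^3*z + x*y*z^3 - 5*x*y*z + x^2 + y^2 + z^2 - 2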